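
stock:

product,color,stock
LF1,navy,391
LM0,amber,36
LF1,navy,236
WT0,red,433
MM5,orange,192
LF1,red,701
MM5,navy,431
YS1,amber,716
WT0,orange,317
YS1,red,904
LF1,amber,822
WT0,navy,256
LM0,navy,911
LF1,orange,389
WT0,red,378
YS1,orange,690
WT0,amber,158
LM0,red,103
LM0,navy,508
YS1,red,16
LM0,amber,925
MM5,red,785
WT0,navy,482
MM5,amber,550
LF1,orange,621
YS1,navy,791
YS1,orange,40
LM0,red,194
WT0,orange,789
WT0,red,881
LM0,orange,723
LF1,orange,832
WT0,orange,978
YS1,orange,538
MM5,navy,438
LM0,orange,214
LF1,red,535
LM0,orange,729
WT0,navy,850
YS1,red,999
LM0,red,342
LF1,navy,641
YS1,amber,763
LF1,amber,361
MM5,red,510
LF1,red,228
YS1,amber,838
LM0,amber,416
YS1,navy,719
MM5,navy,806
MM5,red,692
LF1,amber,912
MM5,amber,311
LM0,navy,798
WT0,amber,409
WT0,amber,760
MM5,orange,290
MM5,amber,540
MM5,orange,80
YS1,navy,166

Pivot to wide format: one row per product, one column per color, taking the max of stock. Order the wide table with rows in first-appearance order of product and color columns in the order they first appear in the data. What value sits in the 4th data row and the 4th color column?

290

With rows in first-appearance order of product, row 4 is product=MM5. color columns in first-appearance order: navy, amber, red, orange; column 4 is orange.
Long rows with product=MM5, color=orange: max(192, 290, 80) = 290.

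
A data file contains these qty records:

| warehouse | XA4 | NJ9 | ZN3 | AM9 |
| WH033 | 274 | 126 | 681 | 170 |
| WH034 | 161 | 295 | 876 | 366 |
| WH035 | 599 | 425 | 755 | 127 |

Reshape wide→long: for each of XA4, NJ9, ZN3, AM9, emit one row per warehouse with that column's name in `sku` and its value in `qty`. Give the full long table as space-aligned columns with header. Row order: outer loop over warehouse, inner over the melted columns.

warehouse  sku  qty
WH033      XA4  274
WH033      NJ9  126
WH033      ZN3  681
WH033      AM9  170
WH034      XA4  161
WH034      NJ9  295
WH034      ZN3  876
WH034      AM9  366
WH035      XA4  599
WH035      NJ9  425
WH035      ZN3  755
WH035      AM9  127

Each (warehouse, column) pair becomes one row: 3 × 4 = 12 rows.
For example, (WH033, XA4) → qty=274.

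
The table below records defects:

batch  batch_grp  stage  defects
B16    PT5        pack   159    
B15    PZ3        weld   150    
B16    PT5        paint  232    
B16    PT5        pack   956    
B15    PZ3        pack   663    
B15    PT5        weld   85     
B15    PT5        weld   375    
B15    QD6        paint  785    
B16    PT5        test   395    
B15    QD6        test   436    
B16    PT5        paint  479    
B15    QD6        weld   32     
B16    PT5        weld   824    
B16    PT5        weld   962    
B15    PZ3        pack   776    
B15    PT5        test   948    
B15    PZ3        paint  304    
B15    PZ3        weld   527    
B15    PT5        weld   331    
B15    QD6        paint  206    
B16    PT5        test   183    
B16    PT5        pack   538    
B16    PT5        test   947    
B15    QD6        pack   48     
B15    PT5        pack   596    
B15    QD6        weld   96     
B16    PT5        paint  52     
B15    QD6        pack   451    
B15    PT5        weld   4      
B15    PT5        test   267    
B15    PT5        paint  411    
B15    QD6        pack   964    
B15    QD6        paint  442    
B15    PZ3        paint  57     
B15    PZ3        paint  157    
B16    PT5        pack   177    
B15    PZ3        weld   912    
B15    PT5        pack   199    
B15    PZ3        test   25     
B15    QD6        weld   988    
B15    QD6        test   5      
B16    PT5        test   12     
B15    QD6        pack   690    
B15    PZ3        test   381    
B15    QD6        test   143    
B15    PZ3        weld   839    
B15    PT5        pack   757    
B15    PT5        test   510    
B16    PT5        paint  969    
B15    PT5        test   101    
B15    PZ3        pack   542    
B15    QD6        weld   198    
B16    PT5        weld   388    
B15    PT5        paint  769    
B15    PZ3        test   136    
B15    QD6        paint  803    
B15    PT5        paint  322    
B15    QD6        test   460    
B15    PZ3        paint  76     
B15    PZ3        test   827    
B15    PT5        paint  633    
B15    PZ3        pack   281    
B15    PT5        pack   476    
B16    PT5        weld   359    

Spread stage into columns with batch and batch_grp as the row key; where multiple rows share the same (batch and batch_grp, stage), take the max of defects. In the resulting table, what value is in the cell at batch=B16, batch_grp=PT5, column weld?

Rows with batch=B16, batch_grp=PT5 and stage=weld: defects values are 824, 962, 388, 359.
max(824, 962, 388, 359) = 962.

962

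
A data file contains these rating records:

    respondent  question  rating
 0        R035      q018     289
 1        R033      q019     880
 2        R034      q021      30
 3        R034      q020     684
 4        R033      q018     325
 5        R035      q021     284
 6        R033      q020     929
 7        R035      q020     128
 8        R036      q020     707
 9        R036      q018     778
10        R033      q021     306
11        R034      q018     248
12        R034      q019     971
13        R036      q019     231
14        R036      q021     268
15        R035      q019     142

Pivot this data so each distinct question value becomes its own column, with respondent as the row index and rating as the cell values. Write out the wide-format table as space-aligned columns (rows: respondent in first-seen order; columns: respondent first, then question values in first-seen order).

respondent  q018  q019  q021  q020
R035        289   142   284   128 
R033        325   880   306   929 
R034        248   971   30    684 
R036        778   231   268   707 

Columns: respondent plus the 4 distinct question values (q018, q019, q021, q020).
For example, row R035 column q018 takes rating=289 from the long row (R035, q018).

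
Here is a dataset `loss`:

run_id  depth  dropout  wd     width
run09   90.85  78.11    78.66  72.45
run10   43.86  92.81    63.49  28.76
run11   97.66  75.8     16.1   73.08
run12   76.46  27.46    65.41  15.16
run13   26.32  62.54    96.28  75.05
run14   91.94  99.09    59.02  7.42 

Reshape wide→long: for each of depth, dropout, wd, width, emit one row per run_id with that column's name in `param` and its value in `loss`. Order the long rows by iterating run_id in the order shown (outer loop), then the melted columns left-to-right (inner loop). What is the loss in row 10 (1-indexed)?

24 rows total (6 × 4). Row 10: index ⌊(10-1)/4⌋ = 2 into run_id → run11; (10-1) mod 4 = 1 into the melted columns → dropout.
So row 10 is (run11, dropout, 75.8); loss = 75.8.

75.8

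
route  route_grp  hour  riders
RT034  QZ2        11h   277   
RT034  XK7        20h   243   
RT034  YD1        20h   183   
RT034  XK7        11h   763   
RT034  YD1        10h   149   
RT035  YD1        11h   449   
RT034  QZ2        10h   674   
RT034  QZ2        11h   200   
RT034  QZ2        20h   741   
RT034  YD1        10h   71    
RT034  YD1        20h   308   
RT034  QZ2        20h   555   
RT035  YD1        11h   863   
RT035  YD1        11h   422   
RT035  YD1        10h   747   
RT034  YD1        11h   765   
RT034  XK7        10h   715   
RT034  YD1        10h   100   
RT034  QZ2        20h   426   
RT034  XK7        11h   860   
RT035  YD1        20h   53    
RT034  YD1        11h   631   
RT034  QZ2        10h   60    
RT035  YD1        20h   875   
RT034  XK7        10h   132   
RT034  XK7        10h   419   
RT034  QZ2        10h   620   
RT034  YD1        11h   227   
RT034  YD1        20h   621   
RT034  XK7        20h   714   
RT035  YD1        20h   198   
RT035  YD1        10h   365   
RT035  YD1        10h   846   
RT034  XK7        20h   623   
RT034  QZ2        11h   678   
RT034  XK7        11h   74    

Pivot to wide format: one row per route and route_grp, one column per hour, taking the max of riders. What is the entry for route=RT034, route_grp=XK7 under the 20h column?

Rows with route=RT034, route_grp=XK7 and hour=20h: riders values are 243, 714, 623.
max(243, 714, 623) = 714.

714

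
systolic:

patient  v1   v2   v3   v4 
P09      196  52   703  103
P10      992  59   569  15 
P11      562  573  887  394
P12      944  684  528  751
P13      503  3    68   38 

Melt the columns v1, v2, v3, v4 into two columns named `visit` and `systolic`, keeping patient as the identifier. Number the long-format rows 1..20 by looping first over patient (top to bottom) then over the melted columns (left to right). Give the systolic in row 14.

20 rows total (5 × 4). Row 14: index ⌊(14-1)/4⌋ = 3 into patient → P12; (14-1) mod 4 = 1 into the melted columns → v2.
So row 14 is (P12, v2, 684); systolic = 684.

684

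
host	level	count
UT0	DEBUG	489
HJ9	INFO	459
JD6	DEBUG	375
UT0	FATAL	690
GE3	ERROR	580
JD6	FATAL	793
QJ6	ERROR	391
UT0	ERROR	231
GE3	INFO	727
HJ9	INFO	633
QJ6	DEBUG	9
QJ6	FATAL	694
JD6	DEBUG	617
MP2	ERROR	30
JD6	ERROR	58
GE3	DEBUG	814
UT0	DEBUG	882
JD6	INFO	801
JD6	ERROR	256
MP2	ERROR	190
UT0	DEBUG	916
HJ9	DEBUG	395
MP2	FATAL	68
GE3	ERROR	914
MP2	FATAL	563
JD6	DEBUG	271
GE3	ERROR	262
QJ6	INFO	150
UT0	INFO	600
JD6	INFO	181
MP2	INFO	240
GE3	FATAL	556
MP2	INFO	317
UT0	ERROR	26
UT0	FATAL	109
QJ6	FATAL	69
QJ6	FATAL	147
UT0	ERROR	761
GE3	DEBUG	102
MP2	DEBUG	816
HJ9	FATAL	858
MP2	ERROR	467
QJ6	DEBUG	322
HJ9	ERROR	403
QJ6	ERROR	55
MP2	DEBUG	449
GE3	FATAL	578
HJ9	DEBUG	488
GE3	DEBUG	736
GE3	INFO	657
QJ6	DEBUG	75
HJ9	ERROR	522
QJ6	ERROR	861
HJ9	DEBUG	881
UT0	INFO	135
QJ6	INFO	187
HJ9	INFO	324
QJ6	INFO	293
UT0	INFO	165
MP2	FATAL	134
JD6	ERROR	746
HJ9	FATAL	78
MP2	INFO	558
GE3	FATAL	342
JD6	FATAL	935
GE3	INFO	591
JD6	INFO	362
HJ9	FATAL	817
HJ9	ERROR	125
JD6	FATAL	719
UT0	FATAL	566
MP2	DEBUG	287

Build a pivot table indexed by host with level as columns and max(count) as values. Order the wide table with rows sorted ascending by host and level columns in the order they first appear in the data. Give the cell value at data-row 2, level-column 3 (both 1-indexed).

With rows sorted ascending by host, row 2 is host=HJ9. level columns in first-appearance order: DEBUG, INFO, FATAL, ERROR; column 3 is FATAL.
Long rows with host=HJ9, level=FATAL: max(858, 78, 817) = 858.

858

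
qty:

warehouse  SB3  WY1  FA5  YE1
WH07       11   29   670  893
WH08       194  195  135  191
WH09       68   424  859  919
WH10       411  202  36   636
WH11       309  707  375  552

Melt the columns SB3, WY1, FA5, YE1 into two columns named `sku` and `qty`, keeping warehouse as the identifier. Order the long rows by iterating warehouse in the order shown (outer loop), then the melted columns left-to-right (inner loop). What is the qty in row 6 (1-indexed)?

195

20 rows total (5 × 4). Row 6: index ⌊(6-1)/4⌋ = 1 into warehouse → WH08; (6-1) mod 4 = 1 into the melted columns → WY1.
So row 6 is (WH08, WY1, 195); qty = 195.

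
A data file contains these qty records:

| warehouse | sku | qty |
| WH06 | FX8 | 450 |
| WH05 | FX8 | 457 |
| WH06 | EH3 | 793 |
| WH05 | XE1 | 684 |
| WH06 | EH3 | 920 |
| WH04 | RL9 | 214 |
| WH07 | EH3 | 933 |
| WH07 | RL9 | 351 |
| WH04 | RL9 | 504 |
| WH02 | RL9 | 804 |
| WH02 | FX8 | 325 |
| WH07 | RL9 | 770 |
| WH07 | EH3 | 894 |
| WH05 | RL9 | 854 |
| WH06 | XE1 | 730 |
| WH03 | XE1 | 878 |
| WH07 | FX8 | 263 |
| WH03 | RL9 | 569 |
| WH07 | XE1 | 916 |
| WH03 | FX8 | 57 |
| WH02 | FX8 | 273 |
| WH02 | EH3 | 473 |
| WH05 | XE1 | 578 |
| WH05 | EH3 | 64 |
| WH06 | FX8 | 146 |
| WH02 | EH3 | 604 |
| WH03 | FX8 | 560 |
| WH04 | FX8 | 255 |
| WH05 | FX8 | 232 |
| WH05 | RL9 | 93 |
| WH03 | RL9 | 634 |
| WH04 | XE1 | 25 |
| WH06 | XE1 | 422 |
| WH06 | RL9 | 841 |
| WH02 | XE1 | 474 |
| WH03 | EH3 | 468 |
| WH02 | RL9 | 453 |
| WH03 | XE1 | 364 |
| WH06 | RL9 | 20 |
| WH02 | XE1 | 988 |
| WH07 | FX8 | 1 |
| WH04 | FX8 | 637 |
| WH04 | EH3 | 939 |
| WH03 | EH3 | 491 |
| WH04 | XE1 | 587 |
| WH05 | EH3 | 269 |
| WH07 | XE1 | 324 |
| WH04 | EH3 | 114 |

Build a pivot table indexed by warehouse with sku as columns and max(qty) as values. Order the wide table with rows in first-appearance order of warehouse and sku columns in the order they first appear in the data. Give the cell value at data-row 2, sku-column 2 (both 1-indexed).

With rows in first-appearance order of warehouse, row 2 is warehouse=WH05. sku columns in first-appearance order: FX8, EH3, XE1, RL9; column 2 is EH3.
Long rows with warehouse=WH05, sku=EH3: max(64, 269) = 269.

269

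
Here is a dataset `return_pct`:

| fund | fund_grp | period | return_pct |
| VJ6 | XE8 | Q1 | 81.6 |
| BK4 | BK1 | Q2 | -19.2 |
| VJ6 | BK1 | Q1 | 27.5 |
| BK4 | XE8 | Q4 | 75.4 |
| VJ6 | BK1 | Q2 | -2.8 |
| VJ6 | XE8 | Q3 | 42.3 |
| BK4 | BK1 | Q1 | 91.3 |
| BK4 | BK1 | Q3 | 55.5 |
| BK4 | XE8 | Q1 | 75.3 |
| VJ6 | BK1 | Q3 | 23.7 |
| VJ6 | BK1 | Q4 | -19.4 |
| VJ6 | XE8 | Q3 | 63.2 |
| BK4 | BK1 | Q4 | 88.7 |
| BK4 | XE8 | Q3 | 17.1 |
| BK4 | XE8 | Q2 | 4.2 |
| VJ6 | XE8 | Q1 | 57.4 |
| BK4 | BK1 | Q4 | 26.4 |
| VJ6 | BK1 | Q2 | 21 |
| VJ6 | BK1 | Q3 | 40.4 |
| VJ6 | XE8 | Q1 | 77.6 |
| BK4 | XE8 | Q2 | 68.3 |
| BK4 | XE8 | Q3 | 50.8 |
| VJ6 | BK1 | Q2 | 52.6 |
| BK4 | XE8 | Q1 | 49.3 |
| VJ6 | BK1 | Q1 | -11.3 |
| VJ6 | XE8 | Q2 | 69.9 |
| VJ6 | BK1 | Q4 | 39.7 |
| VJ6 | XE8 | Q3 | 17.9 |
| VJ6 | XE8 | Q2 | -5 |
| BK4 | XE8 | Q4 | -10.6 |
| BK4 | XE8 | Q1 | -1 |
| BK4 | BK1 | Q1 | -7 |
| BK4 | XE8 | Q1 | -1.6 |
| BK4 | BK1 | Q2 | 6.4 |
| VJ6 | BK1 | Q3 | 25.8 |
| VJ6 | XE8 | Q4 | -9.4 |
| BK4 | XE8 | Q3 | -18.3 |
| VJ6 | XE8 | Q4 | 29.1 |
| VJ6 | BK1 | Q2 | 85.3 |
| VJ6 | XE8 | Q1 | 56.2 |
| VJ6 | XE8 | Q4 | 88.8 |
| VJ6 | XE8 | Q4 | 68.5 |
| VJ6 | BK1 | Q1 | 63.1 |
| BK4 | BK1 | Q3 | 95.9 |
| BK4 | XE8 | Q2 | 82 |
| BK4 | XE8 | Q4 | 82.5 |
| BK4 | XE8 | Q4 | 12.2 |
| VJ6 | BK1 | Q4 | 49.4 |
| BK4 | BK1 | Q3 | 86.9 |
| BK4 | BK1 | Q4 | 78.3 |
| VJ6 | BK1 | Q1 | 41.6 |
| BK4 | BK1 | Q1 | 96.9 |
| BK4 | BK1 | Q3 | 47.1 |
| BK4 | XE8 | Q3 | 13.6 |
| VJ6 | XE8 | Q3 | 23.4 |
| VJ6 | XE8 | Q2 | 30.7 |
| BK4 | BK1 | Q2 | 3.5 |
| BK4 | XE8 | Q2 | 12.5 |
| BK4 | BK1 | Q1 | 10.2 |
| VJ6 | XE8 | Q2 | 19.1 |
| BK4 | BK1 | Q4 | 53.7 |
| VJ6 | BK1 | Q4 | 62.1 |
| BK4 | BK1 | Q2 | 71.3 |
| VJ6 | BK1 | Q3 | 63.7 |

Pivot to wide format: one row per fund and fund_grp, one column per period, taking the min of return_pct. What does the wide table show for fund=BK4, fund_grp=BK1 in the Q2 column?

-19.2

Rows with fund=BK4, fund_grp=BK1 and period=Q2: return_pct values are -19.2, 6.4, 3.5, 71.3.
min(-19.2, 6.4, 3.5, 71.3) = -19.2.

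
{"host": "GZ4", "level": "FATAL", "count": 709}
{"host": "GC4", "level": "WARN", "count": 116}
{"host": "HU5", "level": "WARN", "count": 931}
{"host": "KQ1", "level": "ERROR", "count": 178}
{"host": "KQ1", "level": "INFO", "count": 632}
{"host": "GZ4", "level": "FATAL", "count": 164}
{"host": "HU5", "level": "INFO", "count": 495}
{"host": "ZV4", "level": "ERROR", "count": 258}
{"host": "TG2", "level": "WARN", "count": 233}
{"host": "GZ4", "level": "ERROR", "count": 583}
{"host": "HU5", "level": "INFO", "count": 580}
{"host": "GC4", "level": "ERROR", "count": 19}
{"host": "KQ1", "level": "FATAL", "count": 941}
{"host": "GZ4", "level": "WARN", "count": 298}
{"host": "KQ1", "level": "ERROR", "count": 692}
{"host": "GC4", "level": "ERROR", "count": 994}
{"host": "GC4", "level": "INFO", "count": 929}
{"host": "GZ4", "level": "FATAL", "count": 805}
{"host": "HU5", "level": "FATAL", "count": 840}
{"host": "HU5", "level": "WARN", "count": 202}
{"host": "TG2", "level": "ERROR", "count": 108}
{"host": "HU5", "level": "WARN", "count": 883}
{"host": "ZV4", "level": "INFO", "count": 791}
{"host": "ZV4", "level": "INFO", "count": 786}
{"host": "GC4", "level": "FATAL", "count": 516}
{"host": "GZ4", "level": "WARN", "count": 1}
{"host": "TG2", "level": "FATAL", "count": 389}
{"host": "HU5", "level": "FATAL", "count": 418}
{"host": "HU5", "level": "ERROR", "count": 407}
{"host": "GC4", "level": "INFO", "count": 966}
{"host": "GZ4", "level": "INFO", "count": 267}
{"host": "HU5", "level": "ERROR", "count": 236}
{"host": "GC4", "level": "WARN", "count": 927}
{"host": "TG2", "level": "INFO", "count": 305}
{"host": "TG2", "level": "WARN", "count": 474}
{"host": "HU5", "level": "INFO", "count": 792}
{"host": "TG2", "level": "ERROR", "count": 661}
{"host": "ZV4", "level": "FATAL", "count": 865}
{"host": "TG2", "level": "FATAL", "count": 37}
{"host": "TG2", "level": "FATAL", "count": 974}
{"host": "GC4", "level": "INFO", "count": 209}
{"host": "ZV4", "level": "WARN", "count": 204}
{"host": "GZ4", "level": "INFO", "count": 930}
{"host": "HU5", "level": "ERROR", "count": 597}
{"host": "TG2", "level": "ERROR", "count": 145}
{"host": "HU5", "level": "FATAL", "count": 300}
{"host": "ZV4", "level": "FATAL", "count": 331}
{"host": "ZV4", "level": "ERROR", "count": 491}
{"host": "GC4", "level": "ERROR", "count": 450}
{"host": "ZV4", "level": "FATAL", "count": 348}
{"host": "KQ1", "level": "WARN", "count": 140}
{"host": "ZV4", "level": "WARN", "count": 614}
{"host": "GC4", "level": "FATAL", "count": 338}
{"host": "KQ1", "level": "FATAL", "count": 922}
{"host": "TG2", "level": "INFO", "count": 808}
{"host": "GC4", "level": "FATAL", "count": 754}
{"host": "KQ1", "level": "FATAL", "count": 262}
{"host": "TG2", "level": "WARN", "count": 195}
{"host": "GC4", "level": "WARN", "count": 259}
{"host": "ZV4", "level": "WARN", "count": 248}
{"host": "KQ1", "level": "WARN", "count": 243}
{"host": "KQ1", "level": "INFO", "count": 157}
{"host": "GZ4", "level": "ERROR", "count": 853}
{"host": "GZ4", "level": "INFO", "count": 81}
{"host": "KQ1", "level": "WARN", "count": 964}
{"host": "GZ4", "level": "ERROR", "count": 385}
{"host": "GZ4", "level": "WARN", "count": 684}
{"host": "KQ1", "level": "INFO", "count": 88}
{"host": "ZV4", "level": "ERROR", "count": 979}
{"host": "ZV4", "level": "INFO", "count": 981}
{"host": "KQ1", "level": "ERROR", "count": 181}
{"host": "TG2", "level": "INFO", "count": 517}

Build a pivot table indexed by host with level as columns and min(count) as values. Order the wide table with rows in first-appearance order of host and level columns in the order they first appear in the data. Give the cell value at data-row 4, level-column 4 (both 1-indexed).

88

With rows in first-appearance order of host, row 4 is host=KQ1. level columns in first-appearance order: FATAL, WARN, ERROR, INFO; column 4 is INFO.
Long rows with host=KQ1, level=INFO: min(632, 157, 88) = 88.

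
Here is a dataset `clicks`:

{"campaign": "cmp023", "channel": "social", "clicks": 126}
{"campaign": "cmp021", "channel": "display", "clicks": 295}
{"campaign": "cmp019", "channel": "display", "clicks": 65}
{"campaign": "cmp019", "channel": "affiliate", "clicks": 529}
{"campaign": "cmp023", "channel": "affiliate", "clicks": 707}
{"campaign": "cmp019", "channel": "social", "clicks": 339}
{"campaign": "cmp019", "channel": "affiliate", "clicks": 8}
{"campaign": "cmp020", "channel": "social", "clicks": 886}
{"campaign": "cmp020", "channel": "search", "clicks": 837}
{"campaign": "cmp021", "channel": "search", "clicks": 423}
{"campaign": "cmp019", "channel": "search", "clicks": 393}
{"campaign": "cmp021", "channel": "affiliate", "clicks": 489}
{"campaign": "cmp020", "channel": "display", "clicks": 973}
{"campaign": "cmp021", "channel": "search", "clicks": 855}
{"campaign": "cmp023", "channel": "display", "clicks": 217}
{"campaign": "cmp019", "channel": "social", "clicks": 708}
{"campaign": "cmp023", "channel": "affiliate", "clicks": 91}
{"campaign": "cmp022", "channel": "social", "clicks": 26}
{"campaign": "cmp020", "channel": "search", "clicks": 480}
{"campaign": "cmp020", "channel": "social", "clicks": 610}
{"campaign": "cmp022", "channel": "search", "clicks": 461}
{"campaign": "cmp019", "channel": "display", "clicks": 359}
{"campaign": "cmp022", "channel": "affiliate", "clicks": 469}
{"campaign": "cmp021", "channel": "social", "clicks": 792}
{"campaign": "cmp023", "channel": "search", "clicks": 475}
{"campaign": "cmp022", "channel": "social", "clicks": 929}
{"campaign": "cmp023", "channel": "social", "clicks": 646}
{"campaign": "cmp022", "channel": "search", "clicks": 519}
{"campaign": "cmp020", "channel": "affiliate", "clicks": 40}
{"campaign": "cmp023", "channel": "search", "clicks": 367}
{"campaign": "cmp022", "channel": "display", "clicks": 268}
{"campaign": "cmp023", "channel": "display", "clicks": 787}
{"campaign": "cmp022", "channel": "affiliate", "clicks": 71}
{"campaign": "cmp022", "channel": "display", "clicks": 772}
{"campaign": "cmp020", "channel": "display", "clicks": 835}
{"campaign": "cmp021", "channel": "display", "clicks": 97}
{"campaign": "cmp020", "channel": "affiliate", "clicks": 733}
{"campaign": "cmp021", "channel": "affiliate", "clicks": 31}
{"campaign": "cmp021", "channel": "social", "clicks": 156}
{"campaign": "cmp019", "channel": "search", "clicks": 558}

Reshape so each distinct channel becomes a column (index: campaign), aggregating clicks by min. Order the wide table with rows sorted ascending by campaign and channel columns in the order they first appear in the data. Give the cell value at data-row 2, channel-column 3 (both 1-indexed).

40

With rows sorted ascending by campaign, row 2 is campaign=cmp020. channel columns in first-appearance order: social, display, affiliate, search; column 3 is affiliate.
Long rows with campaign=cmp020, channel=affiliate: min(40, 733) = 40.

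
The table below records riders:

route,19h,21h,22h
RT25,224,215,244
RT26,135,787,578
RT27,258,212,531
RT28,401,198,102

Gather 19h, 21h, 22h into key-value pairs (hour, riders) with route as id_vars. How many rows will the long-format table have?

12

4 route values × 3 melted columns = 12 rows.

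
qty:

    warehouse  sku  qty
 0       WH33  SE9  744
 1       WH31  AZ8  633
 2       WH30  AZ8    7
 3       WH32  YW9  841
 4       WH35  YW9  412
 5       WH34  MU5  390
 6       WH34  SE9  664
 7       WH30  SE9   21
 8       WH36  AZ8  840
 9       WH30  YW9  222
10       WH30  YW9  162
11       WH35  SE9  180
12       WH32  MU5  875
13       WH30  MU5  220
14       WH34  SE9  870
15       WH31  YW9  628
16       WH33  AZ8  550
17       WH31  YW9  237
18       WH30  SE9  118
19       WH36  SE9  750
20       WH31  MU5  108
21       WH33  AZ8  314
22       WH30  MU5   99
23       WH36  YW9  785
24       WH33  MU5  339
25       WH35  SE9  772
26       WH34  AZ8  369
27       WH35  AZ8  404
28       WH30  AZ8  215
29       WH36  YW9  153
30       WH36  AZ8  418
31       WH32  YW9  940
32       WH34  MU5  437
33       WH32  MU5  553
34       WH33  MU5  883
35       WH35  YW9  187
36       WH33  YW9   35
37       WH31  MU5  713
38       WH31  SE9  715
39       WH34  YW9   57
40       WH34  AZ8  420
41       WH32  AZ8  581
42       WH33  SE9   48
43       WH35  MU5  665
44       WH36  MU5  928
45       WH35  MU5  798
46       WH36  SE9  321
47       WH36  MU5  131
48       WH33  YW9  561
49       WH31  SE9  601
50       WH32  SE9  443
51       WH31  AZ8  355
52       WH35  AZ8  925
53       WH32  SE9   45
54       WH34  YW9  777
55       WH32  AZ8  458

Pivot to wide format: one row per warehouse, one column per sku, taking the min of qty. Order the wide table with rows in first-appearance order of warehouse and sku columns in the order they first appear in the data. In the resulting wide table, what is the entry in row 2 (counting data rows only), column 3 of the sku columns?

237

With rows in first-appearance order of warehouse, row 2 is warehouse=WH31. sku columns in first-appearance order: SE9, AZ8, YW9, MU5; column 3 is YW9.
Long rows with warehouse=WH31, sku=YW9: min(628, 237) = 237.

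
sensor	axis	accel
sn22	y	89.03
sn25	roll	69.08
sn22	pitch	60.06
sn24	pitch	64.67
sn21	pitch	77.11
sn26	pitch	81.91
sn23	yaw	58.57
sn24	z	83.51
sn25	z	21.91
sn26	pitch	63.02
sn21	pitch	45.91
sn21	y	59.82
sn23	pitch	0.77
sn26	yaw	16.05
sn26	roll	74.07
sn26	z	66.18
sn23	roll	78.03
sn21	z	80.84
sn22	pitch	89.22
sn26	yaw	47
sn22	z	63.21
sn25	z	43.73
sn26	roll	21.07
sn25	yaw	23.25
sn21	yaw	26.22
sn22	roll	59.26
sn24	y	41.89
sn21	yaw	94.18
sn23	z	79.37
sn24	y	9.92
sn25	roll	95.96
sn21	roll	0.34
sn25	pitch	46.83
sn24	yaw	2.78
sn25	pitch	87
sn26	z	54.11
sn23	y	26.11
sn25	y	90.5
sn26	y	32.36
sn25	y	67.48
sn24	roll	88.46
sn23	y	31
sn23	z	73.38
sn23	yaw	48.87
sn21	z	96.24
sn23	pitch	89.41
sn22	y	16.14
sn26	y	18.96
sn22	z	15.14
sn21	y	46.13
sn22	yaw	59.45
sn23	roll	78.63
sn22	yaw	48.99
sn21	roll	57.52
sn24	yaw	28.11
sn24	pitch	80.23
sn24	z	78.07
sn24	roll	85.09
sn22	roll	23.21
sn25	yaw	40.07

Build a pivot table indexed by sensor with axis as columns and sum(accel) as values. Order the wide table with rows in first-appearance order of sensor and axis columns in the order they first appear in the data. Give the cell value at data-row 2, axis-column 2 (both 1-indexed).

With rows in first-appearance order of sensor, row 2 is sensor=sn25. axis columns in first-appearance order: y, roll, pitch, yaw, z; column 2 is roll.
Long rows with sensor=sn25, axis=roll: 69.08 + 95.96 = 165.04.

165.04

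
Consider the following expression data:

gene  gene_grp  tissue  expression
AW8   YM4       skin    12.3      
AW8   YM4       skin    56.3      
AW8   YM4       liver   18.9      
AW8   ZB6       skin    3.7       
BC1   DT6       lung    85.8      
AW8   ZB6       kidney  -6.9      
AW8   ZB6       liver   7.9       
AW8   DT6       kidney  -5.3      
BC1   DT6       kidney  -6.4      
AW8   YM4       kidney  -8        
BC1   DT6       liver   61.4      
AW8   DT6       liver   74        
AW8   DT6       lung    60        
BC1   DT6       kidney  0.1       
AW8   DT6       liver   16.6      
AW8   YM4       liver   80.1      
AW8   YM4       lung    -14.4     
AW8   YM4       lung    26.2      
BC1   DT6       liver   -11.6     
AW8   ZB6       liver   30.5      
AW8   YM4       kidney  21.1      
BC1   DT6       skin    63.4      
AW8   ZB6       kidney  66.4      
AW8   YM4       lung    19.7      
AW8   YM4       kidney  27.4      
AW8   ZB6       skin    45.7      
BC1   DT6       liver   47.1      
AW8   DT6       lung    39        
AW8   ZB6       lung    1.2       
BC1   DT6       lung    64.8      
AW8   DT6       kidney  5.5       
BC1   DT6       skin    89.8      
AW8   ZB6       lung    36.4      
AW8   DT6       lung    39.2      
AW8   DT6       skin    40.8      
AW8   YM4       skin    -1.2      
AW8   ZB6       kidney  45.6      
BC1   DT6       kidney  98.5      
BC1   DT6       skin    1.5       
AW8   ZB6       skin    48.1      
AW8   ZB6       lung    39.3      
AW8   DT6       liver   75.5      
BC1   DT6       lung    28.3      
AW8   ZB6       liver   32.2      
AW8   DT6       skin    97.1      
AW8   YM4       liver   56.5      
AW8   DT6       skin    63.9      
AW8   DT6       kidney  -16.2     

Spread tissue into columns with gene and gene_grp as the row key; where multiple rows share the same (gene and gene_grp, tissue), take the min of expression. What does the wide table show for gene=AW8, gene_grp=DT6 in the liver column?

Rows with gene=AW8, gene_grp=DT6 and tissue=liver: expression values are 74, 16.6, 75.5.
min(74, 16.6, 75.5) = 16.6.

16.6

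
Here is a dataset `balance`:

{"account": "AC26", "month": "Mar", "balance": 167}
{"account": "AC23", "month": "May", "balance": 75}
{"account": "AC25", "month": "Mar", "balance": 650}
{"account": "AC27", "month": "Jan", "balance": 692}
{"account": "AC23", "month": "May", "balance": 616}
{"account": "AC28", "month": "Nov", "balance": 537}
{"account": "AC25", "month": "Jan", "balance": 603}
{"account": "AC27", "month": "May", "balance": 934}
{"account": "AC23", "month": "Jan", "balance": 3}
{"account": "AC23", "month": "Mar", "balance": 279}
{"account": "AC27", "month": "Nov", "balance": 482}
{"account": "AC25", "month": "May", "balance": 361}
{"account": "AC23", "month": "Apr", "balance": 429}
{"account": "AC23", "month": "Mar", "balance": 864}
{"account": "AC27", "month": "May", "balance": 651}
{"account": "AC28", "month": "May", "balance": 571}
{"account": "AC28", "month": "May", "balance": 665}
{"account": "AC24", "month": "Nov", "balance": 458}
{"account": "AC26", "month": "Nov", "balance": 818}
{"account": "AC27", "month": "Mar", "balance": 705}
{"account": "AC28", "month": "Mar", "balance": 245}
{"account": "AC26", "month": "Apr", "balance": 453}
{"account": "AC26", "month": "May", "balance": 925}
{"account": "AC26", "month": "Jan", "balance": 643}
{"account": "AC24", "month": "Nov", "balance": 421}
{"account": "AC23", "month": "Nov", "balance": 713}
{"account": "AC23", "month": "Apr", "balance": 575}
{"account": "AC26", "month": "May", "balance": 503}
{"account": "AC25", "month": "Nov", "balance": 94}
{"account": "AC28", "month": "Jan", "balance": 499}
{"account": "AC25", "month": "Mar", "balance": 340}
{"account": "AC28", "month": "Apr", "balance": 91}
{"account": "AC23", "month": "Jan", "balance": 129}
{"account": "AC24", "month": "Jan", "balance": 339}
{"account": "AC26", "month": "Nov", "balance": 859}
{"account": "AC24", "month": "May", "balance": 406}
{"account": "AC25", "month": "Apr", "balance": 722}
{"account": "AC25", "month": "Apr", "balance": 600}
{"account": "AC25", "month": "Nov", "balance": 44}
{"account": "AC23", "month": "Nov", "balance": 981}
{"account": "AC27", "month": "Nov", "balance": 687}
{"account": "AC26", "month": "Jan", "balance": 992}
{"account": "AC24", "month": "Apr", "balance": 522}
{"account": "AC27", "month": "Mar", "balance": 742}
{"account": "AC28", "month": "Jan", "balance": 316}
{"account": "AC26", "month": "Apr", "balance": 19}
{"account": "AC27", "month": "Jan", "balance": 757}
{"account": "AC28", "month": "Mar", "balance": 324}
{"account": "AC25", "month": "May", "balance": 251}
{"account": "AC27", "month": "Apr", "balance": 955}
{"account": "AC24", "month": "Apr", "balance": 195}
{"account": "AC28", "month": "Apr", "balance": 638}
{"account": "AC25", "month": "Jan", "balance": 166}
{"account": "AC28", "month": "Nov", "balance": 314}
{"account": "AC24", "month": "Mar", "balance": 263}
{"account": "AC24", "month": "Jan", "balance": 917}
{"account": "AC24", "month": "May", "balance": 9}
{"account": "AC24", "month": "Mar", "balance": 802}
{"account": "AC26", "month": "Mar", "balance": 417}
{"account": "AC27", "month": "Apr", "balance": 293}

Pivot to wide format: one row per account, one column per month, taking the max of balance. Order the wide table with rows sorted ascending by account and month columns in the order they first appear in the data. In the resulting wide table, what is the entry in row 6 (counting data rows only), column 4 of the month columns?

537

With rows sorted ascending by account, row 6 is account=AC28. month columns in first-appearance order: Mar, May, Jan, Nov, Apr; column 4 is Nov.
Long rows with account=AC28, month=Nov: max(537, 314) = 537.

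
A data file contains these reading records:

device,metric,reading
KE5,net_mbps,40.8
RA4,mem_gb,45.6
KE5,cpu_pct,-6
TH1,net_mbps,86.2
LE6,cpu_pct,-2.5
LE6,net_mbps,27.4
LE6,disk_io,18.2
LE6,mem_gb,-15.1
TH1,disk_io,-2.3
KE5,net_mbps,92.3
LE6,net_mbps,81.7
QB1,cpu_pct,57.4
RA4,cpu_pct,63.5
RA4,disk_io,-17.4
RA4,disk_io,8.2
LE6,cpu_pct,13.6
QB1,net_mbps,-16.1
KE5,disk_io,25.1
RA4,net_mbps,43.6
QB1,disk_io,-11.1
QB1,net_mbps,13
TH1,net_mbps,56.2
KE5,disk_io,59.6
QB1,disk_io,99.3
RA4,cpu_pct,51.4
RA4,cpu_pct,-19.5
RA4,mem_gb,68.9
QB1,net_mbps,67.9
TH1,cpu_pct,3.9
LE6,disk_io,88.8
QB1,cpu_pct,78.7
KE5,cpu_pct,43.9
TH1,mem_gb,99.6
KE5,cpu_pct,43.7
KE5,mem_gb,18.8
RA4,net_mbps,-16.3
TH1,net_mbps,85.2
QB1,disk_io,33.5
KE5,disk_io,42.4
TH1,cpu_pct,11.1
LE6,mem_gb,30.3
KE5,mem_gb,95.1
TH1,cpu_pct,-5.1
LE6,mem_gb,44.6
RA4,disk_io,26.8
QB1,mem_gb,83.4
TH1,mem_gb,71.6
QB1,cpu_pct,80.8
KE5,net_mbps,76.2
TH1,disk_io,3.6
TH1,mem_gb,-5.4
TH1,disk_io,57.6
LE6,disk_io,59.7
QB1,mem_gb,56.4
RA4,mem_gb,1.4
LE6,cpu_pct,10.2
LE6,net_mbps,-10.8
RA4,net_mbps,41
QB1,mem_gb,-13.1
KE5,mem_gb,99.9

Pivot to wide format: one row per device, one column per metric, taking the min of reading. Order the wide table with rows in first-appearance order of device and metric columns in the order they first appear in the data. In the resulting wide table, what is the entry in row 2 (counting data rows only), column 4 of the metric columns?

-17.4

With rows in first-appearance order of device, row 2 is device=RA4. metric columns in first-appearance order: net_mbps, mem_gb, cpu_pct, disk_io; column 4 is disk_io.
Long rows with device=RA4, metric=disk_io: min(-17.4, 8.2, 26.8) = -17.4.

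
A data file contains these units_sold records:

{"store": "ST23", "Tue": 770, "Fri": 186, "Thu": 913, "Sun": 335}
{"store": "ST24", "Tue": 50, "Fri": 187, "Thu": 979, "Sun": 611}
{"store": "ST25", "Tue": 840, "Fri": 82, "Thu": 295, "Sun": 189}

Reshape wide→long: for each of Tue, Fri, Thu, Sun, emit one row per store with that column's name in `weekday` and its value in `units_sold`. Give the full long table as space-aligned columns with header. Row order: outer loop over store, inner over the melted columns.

store  weekday  units_sold
ST23   Tue      770       
ST23   Fri      186       
ST23   Thu      913       
ST23   Sun      335       
ST24   Tue      50        
ST24   Fri      187       
ST24   Thu      979       
ST24   Sun      611       
ST25   Tue      840       
ST25   Fri      82        
ST25   Thu      295       
ST25   Sun      189       

Each (store, column) pair becomes one row: 3 × 4 = 12 rows.
For example, (ST23, Tue) → units_sold=770.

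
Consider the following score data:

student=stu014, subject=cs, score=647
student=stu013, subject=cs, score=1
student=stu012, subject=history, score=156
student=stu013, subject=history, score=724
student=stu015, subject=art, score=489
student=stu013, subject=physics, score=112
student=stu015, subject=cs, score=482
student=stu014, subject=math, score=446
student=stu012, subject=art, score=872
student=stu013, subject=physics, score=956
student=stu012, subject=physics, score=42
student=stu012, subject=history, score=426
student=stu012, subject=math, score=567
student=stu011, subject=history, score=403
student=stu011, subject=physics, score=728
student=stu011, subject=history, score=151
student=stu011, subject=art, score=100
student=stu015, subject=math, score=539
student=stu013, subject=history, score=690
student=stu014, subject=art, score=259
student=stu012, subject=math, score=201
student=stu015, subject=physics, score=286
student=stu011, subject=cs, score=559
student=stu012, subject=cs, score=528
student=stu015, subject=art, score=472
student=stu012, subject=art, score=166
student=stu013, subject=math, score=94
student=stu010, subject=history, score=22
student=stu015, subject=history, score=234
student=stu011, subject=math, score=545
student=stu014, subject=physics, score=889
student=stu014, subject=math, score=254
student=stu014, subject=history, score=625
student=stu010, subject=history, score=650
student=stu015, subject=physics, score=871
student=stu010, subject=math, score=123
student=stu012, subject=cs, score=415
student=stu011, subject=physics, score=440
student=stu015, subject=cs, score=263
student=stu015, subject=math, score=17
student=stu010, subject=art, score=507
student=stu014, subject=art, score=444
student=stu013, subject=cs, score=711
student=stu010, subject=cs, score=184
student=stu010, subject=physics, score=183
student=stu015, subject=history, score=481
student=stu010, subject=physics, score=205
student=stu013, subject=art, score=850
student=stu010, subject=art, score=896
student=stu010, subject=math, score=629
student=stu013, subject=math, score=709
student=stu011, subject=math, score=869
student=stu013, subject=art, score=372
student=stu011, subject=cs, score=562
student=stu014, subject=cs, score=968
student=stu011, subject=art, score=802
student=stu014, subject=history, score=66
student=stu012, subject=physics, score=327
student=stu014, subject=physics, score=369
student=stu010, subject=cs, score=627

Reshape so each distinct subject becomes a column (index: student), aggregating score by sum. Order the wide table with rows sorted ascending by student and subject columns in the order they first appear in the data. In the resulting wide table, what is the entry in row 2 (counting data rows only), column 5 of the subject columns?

1414

With rows sorted ascending by student, row 2 is student=stu011. subject columns in first-appearance order: cs, history, art, physics, math; column 5 is math.
Long rows with student=stu011, subject=math: 545 + 869 = 1414.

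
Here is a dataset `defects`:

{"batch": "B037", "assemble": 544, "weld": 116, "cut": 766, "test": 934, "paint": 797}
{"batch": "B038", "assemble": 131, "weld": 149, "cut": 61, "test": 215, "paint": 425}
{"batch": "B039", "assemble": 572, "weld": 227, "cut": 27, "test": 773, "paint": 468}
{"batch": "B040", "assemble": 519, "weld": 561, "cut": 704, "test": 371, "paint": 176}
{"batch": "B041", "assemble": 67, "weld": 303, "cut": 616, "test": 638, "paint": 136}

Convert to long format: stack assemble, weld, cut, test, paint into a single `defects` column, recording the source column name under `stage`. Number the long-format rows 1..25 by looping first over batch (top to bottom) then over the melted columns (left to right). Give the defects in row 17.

25 rows total (5 × 5). Row 17: index ⌊(17-1)/5⌋ = 3 into batch → B040; (17-1) mod 5 = 1 into the melted columns → weld.
So row 17 is (B040, weld, 561); defects = 561.

561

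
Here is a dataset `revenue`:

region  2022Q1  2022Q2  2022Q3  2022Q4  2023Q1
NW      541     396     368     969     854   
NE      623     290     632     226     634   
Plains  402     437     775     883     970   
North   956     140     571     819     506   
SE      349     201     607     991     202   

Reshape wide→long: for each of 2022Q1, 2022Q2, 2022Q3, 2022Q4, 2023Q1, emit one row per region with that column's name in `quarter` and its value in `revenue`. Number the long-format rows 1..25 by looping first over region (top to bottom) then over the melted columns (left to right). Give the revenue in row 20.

506

25 rows total (5 × 5). Row 20: index ⌊(20-1)/5⌋ = 3 into region → North; (20-1) mod 5 = 4 into the melted columns → 2023Q1.
So row 20 is (North, 2023Q1, 506); revenue = 506.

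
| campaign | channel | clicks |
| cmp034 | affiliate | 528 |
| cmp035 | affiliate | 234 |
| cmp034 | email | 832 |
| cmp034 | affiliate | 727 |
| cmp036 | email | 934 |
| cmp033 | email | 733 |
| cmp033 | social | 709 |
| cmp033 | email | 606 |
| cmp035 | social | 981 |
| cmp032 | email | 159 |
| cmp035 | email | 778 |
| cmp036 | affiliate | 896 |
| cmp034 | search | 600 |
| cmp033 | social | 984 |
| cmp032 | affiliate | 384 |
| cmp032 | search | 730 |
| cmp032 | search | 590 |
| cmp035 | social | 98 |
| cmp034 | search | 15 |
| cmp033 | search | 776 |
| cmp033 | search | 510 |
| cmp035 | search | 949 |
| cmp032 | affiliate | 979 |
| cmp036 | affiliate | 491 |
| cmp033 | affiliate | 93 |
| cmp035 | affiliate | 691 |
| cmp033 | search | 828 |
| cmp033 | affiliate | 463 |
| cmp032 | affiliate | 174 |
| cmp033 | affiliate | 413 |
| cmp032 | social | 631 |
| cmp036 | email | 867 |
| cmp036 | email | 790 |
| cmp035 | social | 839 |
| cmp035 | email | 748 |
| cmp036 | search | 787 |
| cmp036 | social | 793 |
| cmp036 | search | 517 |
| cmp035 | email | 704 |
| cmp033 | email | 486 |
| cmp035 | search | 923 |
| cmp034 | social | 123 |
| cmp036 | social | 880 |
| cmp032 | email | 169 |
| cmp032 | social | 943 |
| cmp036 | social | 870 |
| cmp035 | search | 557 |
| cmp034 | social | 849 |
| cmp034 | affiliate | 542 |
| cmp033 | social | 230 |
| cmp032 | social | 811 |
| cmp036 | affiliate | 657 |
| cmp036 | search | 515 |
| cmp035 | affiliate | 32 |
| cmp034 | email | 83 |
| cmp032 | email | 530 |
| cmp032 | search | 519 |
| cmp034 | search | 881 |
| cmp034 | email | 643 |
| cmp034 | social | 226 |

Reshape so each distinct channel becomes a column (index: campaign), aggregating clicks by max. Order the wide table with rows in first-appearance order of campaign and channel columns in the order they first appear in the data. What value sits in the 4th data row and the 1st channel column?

463

With rows in first-appearance order of campaign, row 4 is campaign=cmp033. channel columns in first-appearance order: affiliate, email, social, search; column 1 is affiliate.
Long rows with campaign=cmp033, channel=affiliate: max(93, 463, 413) = 463.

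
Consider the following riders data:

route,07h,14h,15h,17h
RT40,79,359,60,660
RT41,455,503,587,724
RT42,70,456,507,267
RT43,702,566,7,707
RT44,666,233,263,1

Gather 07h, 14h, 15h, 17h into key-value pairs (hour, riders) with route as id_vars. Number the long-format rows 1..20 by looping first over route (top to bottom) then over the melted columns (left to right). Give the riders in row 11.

20 rows total (5 × 4). Row 11: index ⌊(11-1)/4⌋ = 2 into route → RT42; (11-1) mod 4 = 2 into the melted columns → 15h.
So row 11 is (RT42, 15h, 507); riders = 507.

507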